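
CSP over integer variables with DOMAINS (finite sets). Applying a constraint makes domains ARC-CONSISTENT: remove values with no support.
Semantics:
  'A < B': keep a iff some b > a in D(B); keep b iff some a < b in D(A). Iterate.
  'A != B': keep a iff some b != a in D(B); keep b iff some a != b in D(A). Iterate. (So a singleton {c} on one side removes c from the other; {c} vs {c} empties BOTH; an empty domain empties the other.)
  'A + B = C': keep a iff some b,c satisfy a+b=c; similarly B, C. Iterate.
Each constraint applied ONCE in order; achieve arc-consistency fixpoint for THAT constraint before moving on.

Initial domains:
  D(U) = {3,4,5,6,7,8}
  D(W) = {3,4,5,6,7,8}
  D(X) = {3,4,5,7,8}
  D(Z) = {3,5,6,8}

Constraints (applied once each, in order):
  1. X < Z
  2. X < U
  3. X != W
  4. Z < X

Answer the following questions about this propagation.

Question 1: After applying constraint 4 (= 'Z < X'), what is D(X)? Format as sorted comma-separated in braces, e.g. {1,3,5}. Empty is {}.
Constraint 1 (X < Z) on D(X)={3,4,5,7,8} D(Z)={3,5,6,8}: X {3,4,5,7,8}->{3,4,5,7}; Z {3,5,6,8}->{5,6,8}
Constraint 2 (X < U) on D(X)={3,4,5,7} D(U)={3,4,5,6,7,8}: U {3,4,5,6,7,8}->{4,5,6,7,8}
Constraint 3 (X != W) on D(X)={3,4,5,7} D(W)={3,4,5,6,7,8}: no change
Constraint 4 (Z < X) on D(Z)={5,6,8} D(X)={3,4,5,7}: Z {5,6,8}->{5,6}; X {3,4,5,7}->{7}
So after constraint 4: D(X) = {7}

Answer: {7}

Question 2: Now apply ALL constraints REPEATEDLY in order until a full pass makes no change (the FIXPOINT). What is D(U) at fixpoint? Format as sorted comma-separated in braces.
pass 0 (initial): D(U)={3,4,5,6,7,8}
pass 1: U {3,4,5,6,7,8}->{4,5,6,7,8}; X {3,4,5,7,8}->{7}; Z {3,5,6,8}->{5,6}
pass 2: U {4,5,6,7,8}->{}; W {3,4,5,6,7,8}->{}; X {7}->{}; Z {5,6}->{}
pass 3: no change
Fixpoint after 3 passes: D(U) = {}

Answer: {}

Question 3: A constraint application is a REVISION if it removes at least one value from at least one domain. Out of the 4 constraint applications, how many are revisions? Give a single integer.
Constraint 1 (X < Z) on D(X)={3,4,5,7,8} D(Z)={3,5,6,8}: X {3,4,5,7,8}->{3,4,5,7}; Z {3,5,6,8}->{5,6,8} => REVISION
Constraint 2 (X < U) on D(X)={3,4,5,7} D(U)={3,4,5,6,7,8}: U {3,4,5,6,7,8}->{4,5,6,7,8} => REVISION
Constraint 3 (X != W) on D(X)={3,4,5,7} D(W)={3,4,5,6,7,8}: no change => not a revision
Constraint 4 (Z < X) on D(Z)={5,6,8} D(X)={3,4,5,7}: Z {5,6,8}->{5,6}; X {3,4,5,7}->{7} => REVISION
Total revisions = 3

Answer: 3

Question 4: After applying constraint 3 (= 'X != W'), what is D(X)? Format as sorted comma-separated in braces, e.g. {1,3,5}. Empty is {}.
Answer: {3,4,5,7}

Derivation:
Constraint 1 (X < Z) on D(X)={3,4,5,7,8} D(Z)={3,5,6,8}: X {3,4,5,7,8}->{3,4,5,7}; Z {3,5,6,8}->{5,6,8}
Constraint 2 (X < U) on D(X)={3,4,5,7} D(U)={3,4,5,6,7,8}: U {3,4,5,6,7,8}->{4,5,6,7,8}
Constraint 3 (X != W) on D(X)={3,4,5,7} D(W)={3,4,5,6,7,8}: no change
So after constraint 3: D(X) = {3,4,5,7}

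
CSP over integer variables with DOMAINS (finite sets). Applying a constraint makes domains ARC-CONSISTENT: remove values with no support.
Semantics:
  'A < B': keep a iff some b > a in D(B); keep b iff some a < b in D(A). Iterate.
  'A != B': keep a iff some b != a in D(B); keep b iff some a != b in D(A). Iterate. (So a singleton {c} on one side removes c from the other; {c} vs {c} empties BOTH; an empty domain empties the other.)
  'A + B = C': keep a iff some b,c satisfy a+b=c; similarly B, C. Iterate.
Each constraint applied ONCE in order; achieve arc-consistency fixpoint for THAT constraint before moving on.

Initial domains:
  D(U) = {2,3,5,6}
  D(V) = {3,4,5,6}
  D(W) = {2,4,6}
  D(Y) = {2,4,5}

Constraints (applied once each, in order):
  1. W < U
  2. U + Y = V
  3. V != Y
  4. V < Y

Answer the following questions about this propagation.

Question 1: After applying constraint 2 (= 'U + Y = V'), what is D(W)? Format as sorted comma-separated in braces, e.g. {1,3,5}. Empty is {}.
Answer: {2,4}

Derivation:
Constraint 1 (W < U) on D(W)={2,4,6} D(U)={2,3,5,6}: W {2,4,6}->{2,4}; U {2,3,5,6}->{3,5,6}
Constraint 2 (U + Y = V) on D(U)={3,5,6} D(Y)={2,4,5} D(V)={3,4,5,6}: U {3,5,6}->{3}; Y {2,4,5}->{2}; V {3,4,5,6}->{5}
So after constraint 2: D(W) = {2,4}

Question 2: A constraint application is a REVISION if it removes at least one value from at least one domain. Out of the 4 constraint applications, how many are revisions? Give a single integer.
Constraint 1 (W < U) on D(W)={2,4,6} D(U)={2,3,5,6}: W {2,4,6}->{2,4}; U {2,3,5,6}->{3,5,6} => REVISION
Constraint 2 (U + Y = V) on D(U)={3,5,6} D(Y)={2,4,5} D(V)={3,4,5,6}: U {3,5,6}->{3}; Y {2,4,5}->{2}; V {3,4,5,6}->{5} => REVISION
Constraint 3 (V != Y) on D(V)={5} D(Y)={2}: no change => not a revision
Constraint 4 (V < Y) on D(V)={5} D(Y)={2}: V {5}->{}; Y {2}->{} => REVISION
Total revisions = 3

Answer: 3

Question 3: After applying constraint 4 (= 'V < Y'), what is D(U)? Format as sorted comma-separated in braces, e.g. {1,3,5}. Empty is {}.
Constraint 1 (W < U) on D(W)={2,4,6} D(U)={2,3,5,6}: W {2,4,6}->{2,4}; U {2,3,5,6}->{3,5,6}
Constraint 2 (U + Y = V) on D(U)={3,5,6} D(Y)={2,4,5} D(V)={3,4,5,6}: U {3,5,6}->{3}; Y {2,4,5}->{2}; V {3,4,5,6}->{5}
Constraint 3 (V != Y) on D(V)={5} D(Y)={2}: no change
Constraint 4 (V < Y) on D(V)={5} D(Y)={2}: V {5}->{}; Y {2}->{}
So after constraint 4: D(U) = {3}

Answer: {3}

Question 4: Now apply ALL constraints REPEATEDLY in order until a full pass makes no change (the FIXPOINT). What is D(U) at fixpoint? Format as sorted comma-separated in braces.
Answer: {}

Derivation:
pass 0 (initial): D(U)={2,3,5,6}
pass 1: U {2,3,5,6}->{3}; V {3,4,5,6}->{}; W {2,4,6}->{2,4}; Y {2,4,5}->{}
pass 2: U {3}->{}; W {2,4}->{2}
pass 3: W {2}->{}
pass 4: no change
Fixpoint after 4 passes: D(U) = {}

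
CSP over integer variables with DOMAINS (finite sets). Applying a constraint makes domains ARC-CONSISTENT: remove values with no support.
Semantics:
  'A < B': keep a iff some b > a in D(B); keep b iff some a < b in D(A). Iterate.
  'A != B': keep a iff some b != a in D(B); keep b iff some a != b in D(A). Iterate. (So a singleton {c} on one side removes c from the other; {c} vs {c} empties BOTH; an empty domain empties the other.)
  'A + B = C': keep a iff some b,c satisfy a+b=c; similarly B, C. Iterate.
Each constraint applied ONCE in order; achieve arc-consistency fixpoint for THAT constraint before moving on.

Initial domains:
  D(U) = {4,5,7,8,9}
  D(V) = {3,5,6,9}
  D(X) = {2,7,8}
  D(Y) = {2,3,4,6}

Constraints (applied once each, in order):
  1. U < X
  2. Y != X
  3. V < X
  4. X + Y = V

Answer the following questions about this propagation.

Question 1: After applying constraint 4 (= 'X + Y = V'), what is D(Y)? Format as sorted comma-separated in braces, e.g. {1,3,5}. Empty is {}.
Answer: {}

Derivation:
Constraint 1 (U < X) on D(U)={4,5,7,8,9} D(X)={2,7,8}: U {4,5,7,8,9}->{4,5,7}; X {2,7,8}->{7,8}
Constraint 2 (Y != X) on D(Y)={2,3,4,6} D(X)={7,8}: no change
Constraint 3 (V < X) on D(V)={3,5,6,9} D(X)={7,8}: V {3,5,6,9}->{3,5,6}
Constraint 4 (X + Y = V) on D(X)={7,8} D(Y)={2,3,4,6} D(V)={3,5,6}: X {7,8}->{}; Y {2,3,4,6}->{}; V {3,5,6}->{}
So after constraint 4: D(Y) = {}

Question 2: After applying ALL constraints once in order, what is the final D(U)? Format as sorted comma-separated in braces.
Constraint 1 (U < X) on D(U)={4,5,7,8,9} D(X)={2,7,8}: U {4,5,7,8,9}->{4,5,7}; X {2,7,8}->{7,8}
Constraint 2 (Y != X) on D(Y)={2,3,4,6} D(X)={7,8}: no change
Constraint 3 (V < X) on D(V)={3,5,6,9} D(X)={7,8}: V {3,5,6,9}->{3,5,6}
Constraint 4 (X + Y = V) on D(X)={7,8} D(Y)={2,3,4,6} D(V)={3,5,6}: X {7,8}->{}; Y {2,3,4,6}->{}; V {3,5,6}->{}
So after all 4 constraints: D(U) = {4,5,7}

Answer: {4,5,7}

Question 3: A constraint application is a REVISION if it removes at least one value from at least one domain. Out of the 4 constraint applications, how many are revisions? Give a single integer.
Answer: 3

Derivation:
Constraint 1 (U < X) on D(U)={4,5,7,8,9} D(X)={2,7,8}: U {4,5,7,8,9}->{4,5,7}; X {2,7,8}->{7,8} => REVISION
Constraint 2 (Y != X) on D(Y)={2,3,4,6} D(X)={7,8}: no change => not a revision
Constraint 3 (V < X) on D(V)={3,5,6,9} D(X)={7,8}: V {3,5,6,9}->{3,5,6} => REVISION
Constraint 4 (X + Y = V) on D(X)={7,8} D(Y)={2,3,4,6} D(V)={3,5,6}: X {7,8}->{}; Y {2,3,4,6}->{}; V {3,5,6}->{} => REVISION
Total revisions = 3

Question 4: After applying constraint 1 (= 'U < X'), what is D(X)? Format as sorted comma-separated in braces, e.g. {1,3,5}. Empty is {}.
Constraint 1 (U < X) on D(U)={4,5,7,8,9} D(X)={2,7,8}: U {4,5,7,8,9}->{4,5,7}; X {2,7,8}->{7,8}
So after constraint 1: D(X) = {7,8}

Answer: {7,8}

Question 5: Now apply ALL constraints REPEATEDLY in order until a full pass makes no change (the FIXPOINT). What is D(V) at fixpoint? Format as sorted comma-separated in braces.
Answer: {}

Derivation:
pass 0 (initial): D(V)={3,5,6,9}
pass 1: U {4,5,7,8,9}->{4,5,7}; V {3,5,6,9}->{}; X {2,7,8}->{}; Y {2,3,4,6}->{}
pass 2: U {4,5,7}->{}
pass 3: no change
Fixpoint after 3 passes: D(V) = {}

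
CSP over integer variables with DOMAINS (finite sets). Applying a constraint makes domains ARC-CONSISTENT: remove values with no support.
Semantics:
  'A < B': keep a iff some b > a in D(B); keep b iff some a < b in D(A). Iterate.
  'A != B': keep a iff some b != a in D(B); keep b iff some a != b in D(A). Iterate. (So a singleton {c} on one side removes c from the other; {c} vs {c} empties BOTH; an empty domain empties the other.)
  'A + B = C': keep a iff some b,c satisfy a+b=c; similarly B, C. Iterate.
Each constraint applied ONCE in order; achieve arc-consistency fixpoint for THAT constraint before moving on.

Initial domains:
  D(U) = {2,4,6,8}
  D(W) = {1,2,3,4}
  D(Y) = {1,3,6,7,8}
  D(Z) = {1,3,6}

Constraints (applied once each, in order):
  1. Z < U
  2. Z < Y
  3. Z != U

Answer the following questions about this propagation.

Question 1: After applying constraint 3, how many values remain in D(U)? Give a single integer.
Constraint 1 (Z < U) on D(Z)={1,3,6} D(U)={2,4,6,8}: no change
Constraint 2 (Z < Y) on D(Z)={1,3,6} D(Y)={1,3,6,7,8}: Y {1,3,6,7,8}->{3,6,7,8}
Constraint 3 (Z != U) on D(Z)={1,3,6} D(U)={2,4,6,8}: no change
So after constraint 3: D(U)={2,4,6,8}, size = 4

Answer: 4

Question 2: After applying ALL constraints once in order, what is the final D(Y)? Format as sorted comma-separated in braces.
Constraint 1 (Z < U) on D(Z)={1,3,6} D(U)={2,4,6,8}: no change
Constraint 2 (Z < Y) on D(Z)={1,3,6} D(Y)={1,3,6,7,8}: Y {1,3,6,7,8}->{3,6,7,8}
Constraint 3 (Z != U) on D(Z)={1,3,6} D(U)={2,4,6,8}: no change
So after all 3 constraints: D(Y) = {3,6,7,8}

Answer: {3,6,7,8}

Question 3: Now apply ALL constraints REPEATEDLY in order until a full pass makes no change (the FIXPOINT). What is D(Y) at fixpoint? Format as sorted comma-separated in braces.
pass 0 (initial): D(Y)={1,3,6,7,8}
pass 1: Y {1,3,6,7,8}->{3,6,7,8}
pass 2: no change
Fixpoint after 2 passes: D(Y) = {3,6,7,8}

Answer: {3,6,7,8}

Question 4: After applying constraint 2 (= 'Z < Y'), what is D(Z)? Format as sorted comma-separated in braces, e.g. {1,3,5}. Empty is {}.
Answer: {1,3,6}

Derivation:
Constraint 1 (Z < U) on D(Z)={1,3,6} D(U)={2,4,6,8}: no change
Constraint 2 (Z < Y) on D(Z)={1,3,6} D(Y)={1,3,6,7,8}: Y {1,3,6,7,8}->{3,6,7,8}
So after constraint 2: D(Z) = {1,3,6}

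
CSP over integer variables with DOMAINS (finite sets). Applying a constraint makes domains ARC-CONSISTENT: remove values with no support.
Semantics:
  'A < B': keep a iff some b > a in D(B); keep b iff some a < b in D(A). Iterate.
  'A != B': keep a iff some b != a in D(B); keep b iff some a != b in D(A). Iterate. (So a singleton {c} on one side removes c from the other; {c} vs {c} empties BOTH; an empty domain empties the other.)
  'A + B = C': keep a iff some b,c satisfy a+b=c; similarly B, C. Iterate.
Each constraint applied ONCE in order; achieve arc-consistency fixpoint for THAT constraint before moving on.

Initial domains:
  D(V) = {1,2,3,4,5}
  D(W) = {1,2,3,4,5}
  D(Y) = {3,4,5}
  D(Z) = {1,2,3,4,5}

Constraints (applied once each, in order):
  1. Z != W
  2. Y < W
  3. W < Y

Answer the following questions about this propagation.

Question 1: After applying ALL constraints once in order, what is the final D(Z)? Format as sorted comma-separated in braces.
Answer: {1,2,3,4,5}

Derivation:
Constraint 1 (Z != W) on D(Z)={1,2,3,4,5} D(W)={1,2,3,4,5}: no change
Constraint 2 (Y < W) on D(Y)={3,4,5} D(W)={1,2,3,4,5}: Y {3,4,5}->{3,4}; W {1,2,3,4,5}->{4,5}
Constraint 3 (W < Y) on D(W)={4,5} D(Y)={3,4}: W {4,5}->{}; Y {3,4}->{}
So after all 3 constraints: D(Z) = {1,2,3,4,5}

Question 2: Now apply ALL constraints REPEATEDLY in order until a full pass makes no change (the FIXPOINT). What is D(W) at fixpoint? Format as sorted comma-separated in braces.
Answer: {}

Derivation:
pass 0 (initial): D(W)={1,2,3,4,5}
pass 1: W {1,2,3,4,5}->{}; Y {3,4,5}->{}
pass 2: Z {1,2,3,4,5}->{}
pass 3: no change
Fixpoint after 3 passes: D(W) = {}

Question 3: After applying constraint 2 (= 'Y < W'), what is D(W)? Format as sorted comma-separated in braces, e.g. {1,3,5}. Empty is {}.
Constraint 1 (Z != W) on D(Z)={1,2,3,4,5} D(W)={1,2,3,4,5}: no change
Constraint 2 (Y < W) on D(Y)={3,4,5} D(W)={1,2,3,4,5}: Y {3,4,5}->{3,4}; W {1,2,3,4,5}->{4,5}
So after constraint 2: D(W) = {4,5}

Answer: {4,5}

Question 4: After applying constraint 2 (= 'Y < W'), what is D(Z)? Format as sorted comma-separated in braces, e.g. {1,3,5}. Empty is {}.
Constraint 1 (Z != W) on D(Z)={1,2,3,4,5} D(W)={1,2,3,4,5}: no change
Constraint 2 (Y < W) on D(Y)={3,4,5} D(W)={1,2,3,4,5}: Y {3,4,5}->{3,4}; W {1,2,3,4,5}->{4,5}
So after constraint 2: D(Z) = {1,2,3,4,5}

Answer: {1,2,3,4,5}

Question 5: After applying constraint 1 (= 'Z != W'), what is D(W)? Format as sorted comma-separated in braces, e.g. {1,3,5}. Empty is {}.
Constraint 1 (Z != W) on D(Z)={1,2,3,4,5} D(W)={1,2,3,4,5}: no change
So after constraint 1: D(W) = {1,2,3,4,5}

Answer: {1,2,3,4,5}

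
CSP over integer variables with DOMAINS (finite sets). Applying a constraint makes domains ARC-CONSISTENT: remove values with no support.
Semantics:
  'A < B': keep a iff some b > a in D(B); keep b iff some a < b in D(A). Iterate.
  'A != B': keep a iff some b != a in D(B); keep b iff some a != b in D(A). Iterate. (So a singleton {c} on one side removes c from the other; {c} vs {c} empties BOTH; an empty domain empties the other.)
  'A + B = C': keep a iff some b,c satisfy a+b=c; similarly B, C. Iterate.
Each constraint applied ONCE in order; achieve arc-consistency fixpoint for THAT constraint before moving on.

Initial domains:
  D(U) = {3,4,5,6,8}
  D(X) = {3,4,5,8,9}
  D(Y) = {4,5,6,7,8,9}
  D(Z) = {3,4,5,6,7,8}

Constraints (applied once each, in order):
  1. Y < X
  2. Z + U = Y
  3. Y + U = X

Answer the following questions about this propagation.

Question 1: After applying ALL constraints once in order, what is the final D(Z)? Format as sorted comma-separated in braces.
Answer: {3,4,5}

Derivation:
Constraint 1 (Y < X) on D(Y)={4,5,6,7,8,9} D(X)={3,4,5,8,9}: Y {4,5,6,7,8,9}->{4,5,6,7,8}; X {3,4,5,8,9}->{5,8,9}
Constraint 2 (Z + U = Y) on D(Z)={3,4,5,6,7,8} D(U)={3,4,5,6,8} D(Y)={4,5,6,7,8}: Z {3,4,5,6,7,8}->{3,4,5}; U {3,4,5,6,8}->{3,4,5}; Y {4,5,6,7,8}->{6,7,8}
Constraint 3 (Y + U = X) on D(Y)={6,7,8} D(U)={3,4,5} D(X)={5,8,9}: Y {6,7,8}->{6}; U {3,4,5}->{3}; X {5,8,9}->{9}
So after all 3 constraints: D(Z) = {3,4,5}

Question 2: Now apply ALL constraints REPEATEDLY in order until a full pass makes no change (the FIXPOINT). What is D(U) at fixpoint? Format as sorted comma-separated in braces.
pass 0 (initial): D(U)={3,4,5,6,8}
pass 1: U {3,4,5,6,8}->{3}; X {3,4,5,8,9}->{9}; Y {4,5,6,7,8,9}->{6}; Z {3,4,5,6,7,8}->{3,4,5}
pass 2: Z {3,4,5}->{3}
pass 3: no change
Fixpoint after 3 passes: D(U) = {3}

Answer: {3}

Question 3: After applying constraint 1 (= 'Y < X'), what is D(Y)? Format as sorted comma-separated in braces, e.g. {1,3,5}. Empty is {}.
Constraint 1 (Y < X) on D(Y)={4,5,6,7,8,9} D(X)={3,4,5,8,9}: Y {4,5,6,7,8,9}->{4,5,6,7,8}; X {3,4,5,8,9}->{5,8,9}
So after constraint 1: D(Y) = {4,5,6,7,8}

Answer: {4,5,6,7,8}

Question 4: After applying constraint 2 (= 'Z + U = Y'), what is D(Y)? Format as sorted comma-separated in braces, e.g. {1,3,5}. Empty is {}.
Answer: {6,7,8}

Derivation:
Constraint 1 (Y < X) on D(Y)={4,5,6,7,8,9} D(X)={3,4,5,8,9}: Y {4,5,6,7,8,9}->{4,5,6,7,8}; X {3,4,5,8,9}->{5,8,9}
Constraint 2 (Z + U = Y) on D(Z)={3,4,5,6,7,8} D(U)={3,4,5,6,8} D(Y)={4,5,6,7,8}: Z {3,4,5,6,7,8}->{3,4,5}; U {3,4,5,6,8}->{3,4,5}; Y {4,5,6,7,8}->{6,7,8}
So after constraint 2: D(Y) = {6,7,8}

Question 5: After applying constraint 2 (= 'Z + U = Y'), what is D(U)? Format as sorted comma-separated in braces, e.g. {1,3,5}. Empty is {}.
Constraint 1 (Y < X) on D(Y)={4,5,6,7,8,9} D(X)={3,4,5,8,9}: Y {4,5,6,7,8,9}->{4,5,6,7,8}; X {3,4,5,8,9}->{5,8,9}
Constraint 2 (Z + U = Y) on D(Z)={3,4,5,6,7,8} D(U)={3,4,5,6,8} D(Y)={4,5,6,7,8}: Z {3,4,5,6,7,8}->{3,4,5}; U {3,4,5,6,8}->{3,4,5}; Y {4,5,6,7,8}->{6,7,8}
So after constraint 2: D(U) = {3,4,5}

Answer: {3,4,5}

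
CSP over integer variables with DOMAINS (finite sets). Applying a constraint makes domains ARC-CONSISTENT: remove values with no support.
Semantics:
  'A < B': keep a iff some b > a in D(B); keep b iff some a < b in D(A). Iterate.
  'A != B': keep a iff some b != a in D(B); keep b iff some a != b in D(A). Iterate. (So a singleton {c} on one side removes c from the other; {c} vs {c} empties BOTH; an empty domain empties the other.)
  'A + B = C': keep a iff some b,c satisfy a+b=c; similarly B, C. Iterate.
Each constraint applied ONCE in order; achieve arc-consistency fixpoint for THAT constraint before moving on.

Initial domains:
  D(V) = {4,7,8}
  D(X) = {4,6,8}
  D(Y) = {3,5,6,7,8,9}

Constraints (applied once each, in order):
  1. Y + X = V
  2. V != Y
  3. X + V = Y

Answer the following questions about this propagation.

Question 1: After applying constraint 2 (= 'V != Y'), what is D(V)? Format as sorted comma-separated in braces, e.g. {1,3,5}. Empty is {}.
Constraint 1 (Y + X = V) on D(Y)={3,5,6,7,8,9} D(X)={4,6,8} D(V)={4,7,8}: Y {3,5,6,7,8,9}->{3}; X {4,6,8}->{4}; V {4,7,8}->{7}
Constraint 2 (V != Y) on D(V)={7} D(Y)={3}: no change
So after constraint 2: D(V) = {7}

Answer: {7}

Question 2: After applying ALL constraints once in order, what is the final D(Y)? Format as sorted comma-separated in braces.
Answer: {}

Derivation:
Constraint 1 (Y + X = V) on D(Y)={3,5,6,7,8,9} D(X)={4,6,8} D(V)={4,7,8}: Y {3,5,6,7,8,9}->{3}; X {4,6,8}->{4}; V {4,7,8}->{7}
Constraint 2 (V != Y) on D(V)={7} D(Y)={3}: no change
Constraint 3 (X + V = Y) on D(X)={4} D(V)={7} D(Y)={3}: X {4}->{}; V {7}->{}; Y {3}->{}
So after all 3 constraints: D(Y) = {}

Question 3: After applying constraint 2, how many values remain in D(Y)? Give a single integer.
Answer: 1

Derivation:
Constraint 1 (Y + X = V) on D(Y)={3,5,6,7,8,9} D(X)={4,6,8} D(V)={4,7,8}: Y {3,5,6,7,8,9}->{3}; X {4,6,8}->{4}; V {4,7,8}->{7}
Constraint 2 (V != Y) on D(V)={7} D(Y)={3}: no change
So after constraint 2: D(Y)={3}, size = 1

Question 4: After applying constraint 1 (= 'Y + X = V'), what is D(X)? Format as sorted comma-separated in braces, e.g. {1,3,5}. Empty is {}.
Constraint 1 (Y + X = V) on D(Y)={3,5,6,7,8,9} D(X)={4,6,8} D(V)={4,7,8}: Y {3,5,6,7,8,9}->{3}; X {4,6,8}->{4}; V {4,7,8}->{7}
So after constraint 1: D(X) = {4}

Answer: {4}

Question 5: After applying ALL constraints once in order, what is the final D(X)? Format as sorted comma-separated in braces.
Answer: {}

Derivation:
Constraint 1 (Y + X = V) on D(Y)={3,5,6,7,8,9} D(X)={4,6,8} D(V)={4,7,8}: Y {3,5,6,7,8,9}->{3}; X {4,6,8}->{4}; V {4,7,8}->{7}
Constraint 2 (V != Y) on D(V)={7} D(Y)={3}: no change
Constraint 3 (X + V = Y) on D(X)={4} D(V)={7} D(Y)={3}: X {4}->{}; V {7}->{}; Y {3}->{}
So after all 3 constraints: D(X) = {}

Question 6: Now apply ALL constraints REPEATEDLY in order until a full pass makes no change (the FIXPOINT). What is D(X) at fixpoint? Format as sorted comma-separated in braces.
Answer: {}

Derivation:
pass 0 (initial): D(X)={4,6,8}
pass 1: V {4,7,8}->{}; X {4,6,8}->{}; Y {3,5,6,7,8,9}->{}
pass 2: no change
Fixpoint after 2 passes: D(X) = {}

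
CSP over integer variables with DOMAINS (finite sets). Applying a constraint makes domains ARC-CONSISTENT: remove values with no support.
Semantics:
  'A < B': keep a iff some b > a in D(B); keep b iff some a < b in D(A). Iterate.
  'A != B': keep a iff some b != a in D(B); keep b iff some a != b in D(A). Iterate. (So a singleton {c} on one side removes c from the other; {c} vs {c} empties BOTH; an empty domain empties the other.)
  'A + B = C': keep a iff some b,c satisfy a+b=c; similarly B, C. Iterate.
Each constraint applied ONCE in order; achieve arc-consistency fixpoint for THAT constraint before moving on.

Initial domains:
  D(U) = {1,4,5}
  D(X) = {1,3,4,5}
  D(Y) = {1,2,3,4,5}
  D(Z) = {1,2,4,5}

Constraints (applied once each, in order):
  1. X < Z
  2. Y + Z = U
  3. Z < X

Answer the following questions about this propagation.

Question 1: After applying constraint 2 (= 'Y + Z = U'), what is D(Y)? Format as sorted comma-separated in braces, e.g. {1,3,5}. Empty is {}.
Constraint 1 (X < Z) on D(X)={1,3,4,5} D(Z)={1,2,4,5}: X {1,3,4,5}->{1,3,4}; Z {1,2,4,5}->{2,4,5}
Constraint 2 (Y + Z = U) on D(Y)={1,2,3,4,5} D(Z)={2,4,5} D(U)={1,4,5}: Y {1,2,3,4,5}->{1,2,3}; Z {2,4,5}->{2,4}; U {1,4,5}->{4,5}
So after constraint 2: D(Y) = {1,2,3}

Answer: {1,2,3}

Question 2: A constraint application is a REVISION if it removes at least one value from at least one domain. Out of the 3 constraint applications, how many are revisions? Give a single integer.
Constraint 1 (X < Z) on D(X)={1,3,4,5} D(Z)={1,2,4,5}: X {1,3,4,5}->{1,3,4}; Z {1,2,4,5}->{2,4,5} => REVISION
Constraint 2 (Y + Z = U) on D(Y)={1,2,3,4,5} D(Z)={2,4,5} D(U)={1,4,5}: Y {1,2,3,4,5}->{1,2,3}; Z {2,4,5}->{2,4}; U {1,4,5}->{4,5} => REVISION
Constraint 3 (Z < X) on D(Z)={2,4} D(X)={1,3,4}: Z {2,4}->{2}; X {1,3,4}->{3,4} => REVISION
Total revisions = 3

Answer: 3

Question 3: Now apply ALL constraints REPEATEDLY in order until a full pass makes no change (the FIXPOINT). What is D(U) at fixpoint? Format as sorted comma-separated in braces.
Answer: {}

Derivation:
pass 0 (initial): D(U)={1,4,5}
pass 1: U {1,4,5}->{4,5}; X {1,3,4,5}->{3,4}; Y {1,2,3,4,5}->{1,2,3}; Z {1,2,4,5}->{2}
pass 2: U {4,5}->{}; X {3,4}->{}; Y {1,2,3}->{}; Z {2}->{}
pass 3: no change
Fixpoint after 3 passes: D(U) = {}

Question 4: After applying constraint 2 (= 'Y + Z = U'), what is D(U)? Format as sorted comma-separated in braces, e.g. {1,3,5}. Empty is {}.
Answer: {4,5}

Derivation:
Constraint 1 (X < Z) on D(X)={1,3,4,5} D(Z)={1,2,4,5}: X {1,3,4,5}->{1,3,4}; Z {1,2,4,5}->{2,4,5}
Constraint 2 (Y + Z = U) on D(Y)={1,2,3,4,5} D(Z)={2,4,5} D(U)={1,4,5}: Y {1,2,3,4,5}->{1,2,3}; Z {2,4,5}->{2,4}; U {1,4,5}->{4,5}
So after constraint 2: D(U) = {4,5}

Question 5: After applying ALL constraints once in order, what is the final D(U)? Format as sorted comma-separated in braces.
Constraint 1 (X < Z) on D(X)={1,3,4,5} D(Z)={1,2,4,5}: X {1,3,4,5}->{1,3,4}; Z {1,2,4,5}->{2,4,5}
Constraint 2 (Y + Z = U) on D(Y)={1,2,3,4,5} D(Z)={2,4,5} D(U)={1,4,5}: Y {1,2,3,4,5}->{1,2,3}; Z {2,4,5}->{2,4}; U {1,4,5}->{4,5}
Constraint 3 (Z < X) on D(Z)={2,4} D(X)={1,3,4}: Z {2,4}->{2}; X {1,3,4}->{3,4}
So after all 3 constraints: D(U) = {4,5}

Answer: {4,5}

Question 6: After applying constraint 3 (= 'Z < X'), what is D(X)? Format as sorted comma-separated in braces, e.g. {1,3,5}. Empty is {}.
Constraint 1 (X < Z) on D(X)={1,3,4,5} D(Z)={1,2,4,5}: X {1,3,4,5}->{1,3,4}; Z {1,2,4,5}->{2,4,5}
Constraint 2 (Y + Z = U) on D(Y)={1,2,3,4,5} D(Z)={2,4,5} D(U)={1,4,5}: Y {1,2,3,4,5}->{1,2,3}; Z {2,4,5}->{2,4}; U {1,4,5}->{4,5}
Constraint 3 (Z < X) on D(Z)={2,4} D(X)={1,3,4}: Z {2,4}->{2}; X {1,3,4}->{3,4}
So after constraint 3: D(X) = {3,4}

Answer: {3,4}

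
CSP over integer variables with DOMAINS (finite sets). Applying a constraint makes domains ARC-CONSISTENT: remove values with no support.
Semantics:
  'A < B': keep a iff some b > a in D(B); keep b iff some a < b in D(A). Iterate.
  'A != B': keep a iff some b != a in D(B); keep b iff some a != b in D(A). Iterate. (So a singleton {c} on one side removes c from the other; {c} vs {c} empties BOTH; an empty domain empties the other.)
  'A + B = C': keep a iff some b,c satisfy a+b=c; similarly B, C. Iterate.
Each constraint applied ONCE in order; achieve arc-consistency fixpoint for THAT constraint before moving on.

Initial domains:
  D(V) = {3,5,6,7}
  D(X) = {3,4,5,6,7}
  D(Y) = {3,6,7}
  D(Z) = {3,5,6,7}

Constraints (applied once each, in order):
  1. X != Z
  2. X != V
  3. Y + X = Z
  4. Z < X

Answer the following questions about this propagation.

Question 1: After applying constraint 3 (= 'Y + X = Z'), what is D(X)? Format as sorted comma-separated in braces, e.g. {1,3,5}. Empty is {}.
Constraint 1 (X != Z) on D(X)={3,4,5,6,7} D(Z)={3,5,6,7}: no change
Constraint 2 (X != V) on D(X)={3,4,5,6,7} D(V)={3,5,6,7}: no change
Constraint 3 (Y + X = Z) on D(Y)={3,6,7} D(X)={3,4,5,6,7} D(Z)={3,5,6,7}: Y {3,6,7}->{3}; X {3,4,5,6,7}->{3,4}; Z {3,5,6,7}->{6,7}
So after constraint 3: D(X) = {3,4}

Answer: {3,4}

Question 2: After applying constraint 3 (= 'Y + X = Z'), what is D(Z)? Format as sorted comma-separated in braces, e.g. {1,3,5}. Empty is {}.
Answer: {6,7}

Derivation:
Constraint 1 (X != Z) on D(X)={3,4,5,6,7} D(Z)={3,5,6,7}: no change
Constraint 2 (X != V) on D(X)={3,4,5,6,7} D(V)={3,5,6,7}: no change
Constraint 3 (Y + X = Z) on D(Y)={3,6,7} D(X)={3,4,5,6,7} D(Z)={3,5,6,7}: Y {3,6,7}->{3}; X {3,4,5,6,7}->{3,4}; Z {3,5,6,7}->{6,7}
So after constraint 3: D(Z) = {6,7}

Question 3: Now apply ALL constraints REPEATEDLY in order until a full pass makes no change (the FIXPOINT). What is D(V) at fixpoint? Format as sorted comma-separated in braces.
pass 0 (initial): D(V)={3,5,6,7}
pass 1: X {3,4,5,6,7}->{}; Y {3,6,7}->{3}; Z {3,5,6,7}->{}
pass 2: V {3,5,6,7}->{}; Y {3}->{}
pass 3: no change
Fixpoint after 3 passes: D(V) = {}

Answer: {}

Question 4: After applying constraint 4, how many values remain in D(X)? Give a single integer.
Constraint 1 (X != Z) on D(X)={3,4,5,6,7} D(Z)={3,5,6,7}: no change
Constraint 2 (X != V) on D(X)={3,4,5,6,7} D(V)={3,5,6,7}: no change
Constraint 3 (Y + X = Z) on D(Y)={3,6,7} D(X)={3,4,5,6,7} D(Z)={3,5,6,7}: Y {3,6,7}->{3}; X {3,4,5,6,7}->{3,4}; Z {3,5,6,7}->{6,7}
Constraint 4 (Z < X) on D(Z)={6,7} D(X)={3,4}: Z {6,7}->{}; X {3,4}->{}
So after constraint 4: D(X)={}, size = 0

Answer: 0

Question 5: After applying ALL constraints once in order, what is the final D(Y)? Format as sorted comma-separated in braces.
Answer: {3}

Derivation:
Constraint 1 (X != Z) on D(X)={3,4,5,6,7} D(Z)={3,5,6,7}: no change
Constraint 2 (X != V) on D(X)={3,4,5,6,7} D(V)={3,5,6,7}: no change
Constraint 3 (Y + X = Z) on D(Y)={3,6,7} D(X)={3,4,5,6,7} D(Z)={3,5,6,7}: Y {3,6,7}->{3}; X {3,4,5,6,7}->{3,4}; Z {3,5,6,7}->{6,7}
Constraint 4 (Z < X) on D(Z)={6,7} D(X)={3,4}: Z {6,7}->{}; X {3,4}->{}
So after all 4 constraints: D(Y) = {3}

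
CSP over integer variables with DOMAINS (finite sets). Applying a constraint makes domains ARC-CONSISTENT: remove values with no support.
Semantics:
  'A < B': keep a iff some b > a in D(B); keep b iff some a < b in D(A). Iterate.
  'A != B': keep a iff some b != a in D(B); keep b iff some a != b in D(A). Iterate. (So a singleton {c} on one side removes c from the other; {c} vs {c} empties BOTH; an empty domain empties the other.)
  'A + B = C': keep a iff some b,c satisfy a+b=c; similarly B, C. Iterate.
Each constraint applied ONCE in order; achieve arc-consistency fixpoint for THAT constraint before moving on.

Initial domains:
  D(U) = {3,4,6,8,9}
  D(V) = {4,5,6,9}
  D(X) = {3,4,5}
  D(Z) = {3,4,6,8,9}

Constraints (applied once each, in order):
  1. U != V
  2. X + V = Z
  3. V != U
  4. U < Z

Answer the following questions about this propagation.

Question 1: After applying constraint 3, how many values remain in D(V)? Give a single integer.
Answer: 3

Derivation:
Constraint 1 (U != V) on D(U)={3,4,6,8,9} D(V)={4,5,6,9}: no change
Constraint 2 (X + V = Z) on D(X)={3,4,5} D(V)={4,5,6,9} D(Z)={3,4,6,8,9}: V {4,5,6,9}->{4,5,6}; Z {3,4,6,8,9}->{8,9}
Constraint 3 (V != U) on D(V)={4,5,6} D(U)={3,4,6,8,9}: no change
So after constraint 3: D(V)={4,5,6}, size = 3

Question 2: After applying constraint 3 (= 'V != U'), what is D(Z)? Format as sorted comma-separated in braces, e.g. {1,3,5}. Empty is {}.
Constraint 1 (U != V) on D(U)={3,4,6,8,9} D(V)={4,5,6,9}: no change
Constraint 2 (X + V = Z) on D(X)={3,4,5} D(V)={4,5,6,9} D(Z)={3,4,6,8,9}: V {4,5,6,9}->{4,5,6}; Z {3,4,6,8,9}->{8,9}
Constraint 3 (V != U) on D(V)={4,5,6} D(U)={3,4,6,8,9}: no change
So after constraint 3: D(Z) = {8,9}

Answer: {8,9}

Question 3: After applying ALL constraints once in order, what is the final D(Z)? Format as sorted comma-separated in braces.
Answer: {8,9}

Derivation:
Constraint 1 (U != V) on D(U)={3,4,6,8,9} D(V)={4,5,6,9}: no change
Constraint 2 (X + V = Z) on D(X)={3,4,5} D(V)={4,5,6,9} D(Z)={3,4,6,8,9}: V {4,5,6,9}->{4,5,6}; Z {3,4,6,8,9}->{8,9}
Constraint 3 (V != U) on D(V)={4,5,6} D(U)={3,4,6,8,9}: no change
Constraint 4 (U < Z) on D(U)={3,4,6,8,9} D(Z)={8,9}: U {3,4,6,8,9}->{3,4,6,8}
So after all 4 constraints: D(Z) = {8,9}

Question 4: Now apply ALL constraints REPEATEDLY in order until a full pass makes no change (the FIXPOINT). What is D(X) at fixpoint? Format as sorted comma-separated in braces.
pass 0 (initial): D(X)={3,4,5}
pass 1: U {3,4,6,8,9}->{3,4,6,8}; V {4,5,6,9}->{4,5,6}; Z {3,4,6,8,9}->{8,9}
pass 2: no change
Fixpoint after 2 passes: D(X) = {3,4,5}

Answer: {3,4,5}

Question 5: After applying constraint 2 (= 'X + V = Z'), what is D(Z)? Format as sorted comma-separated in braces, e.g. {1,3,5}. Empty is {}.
Constraint 1 (U != V) on D(U)={3,4,6,8,9} D(V)={4,5,6,9}: no change
Constraint 2 (X + V = Z) on D(X)={3,4,5} D(V)={4,5,6,9} D(Z)={3,4,6,8,9}: V {4,5,6,9}->{4,5,6}; Z {3,4,6,8,9}->{8,9}
So after constraint 2: D(Z) = {8,9}

Answer: {8,9}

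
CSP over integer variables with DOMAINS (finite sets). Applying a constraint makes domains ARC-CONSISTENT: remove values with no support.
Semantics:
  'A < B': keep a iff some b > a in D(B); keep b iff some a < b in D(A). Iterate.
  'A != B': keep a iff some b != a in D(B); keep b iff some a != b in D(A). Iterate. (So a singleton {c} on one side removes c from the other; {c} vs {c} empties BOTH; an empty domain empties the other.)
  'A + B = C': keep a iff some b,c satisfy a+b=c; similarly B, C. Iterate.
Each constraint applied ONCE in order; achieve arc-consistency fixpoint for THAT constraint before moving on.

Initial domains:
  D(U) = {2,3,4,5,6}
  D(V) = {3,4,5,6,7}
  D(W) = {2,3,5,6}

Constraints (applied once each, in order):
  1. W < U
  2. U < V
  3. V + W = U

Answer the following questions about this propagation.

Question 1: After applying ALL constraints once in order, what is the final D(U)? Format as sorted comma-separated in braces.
Constraint 1 (W < U) on D(W)={2,3,5,6} D(U)={2,3,4,5,6}: W {2,3,5,6}->{2,3,5}; U {2,3,4,5,6}->{3,4,5,6}
Constraint 2 (U < V) on D(U)={3,4,5,6} D(V)={3,4,5,6,7}: V {3,4,5,6,7}->{4,5,6,7}
Constraint 3 (V + W = U) on D(V)={4,5,6,7} D(W)={2,3,5} D(U)={3,4,5,6}: V {4,5,6,7}->{4}; W {2,3,5}->{2}; U {3,4,5,6}->{6}
So after all 3 constraints: D(U) = {6}

Answer: {6}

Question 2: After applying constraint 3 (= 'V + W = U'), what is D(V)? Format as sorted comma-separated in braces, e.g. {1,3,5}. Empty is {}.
Constraint 1 (W < U) on D(W)={2,3,5,6} D(U)={2,3,4,5,6}: W {2,3,5,6}->{2,3,5}; U {2,3,4,5,6}->{3,4,5,6}
Constraint 2 (U < V) on D(U)={3,4,5,6} D(V)={3,4,5,6,7}: V {3,4,5,6,7}->{4,5,6,7}
Constraint 3 (V + W = U) on D(V)={4,5,6,7} D(W)={2,3,5} D(U)={3,4,5,6}: V {4,5,6,7}->{4}; W {2,3,5}->{2}; U {3,4,5,6}->{6}
So after constraint 3: D(V) = {4}

Answer: {4}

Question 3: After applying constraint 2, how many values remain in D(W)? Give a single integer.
Answer: 3

Derivation:
Constraint 1 (W < U) on D(W)={2,3,5,6} D(U)={2,3,4,5,6}: W {2,3,5,6}->{2,3,5}; U {2,3,4,5,6}->{3,4,5,6}
Constraint 2 (U < V) on D(U)={3,4,5,6} D(V)={3,4,5,6,7}: V {3,4,5,6,7}->{4,5,6,7}
So after constraint 2: D(W)={2,3,5}, size = 3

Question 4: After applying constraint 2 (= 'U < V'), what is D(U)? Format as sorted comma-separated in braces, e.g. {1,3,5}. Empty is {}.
Answer: {3,4,5,6}

Derivation:
Constraint 1 (W < U) on D(W)={2,3,5,6} D(U)={2,3,4,5,6}: W {2,3,5,6}->{2,3,5}; U {2,3,4,5,6}->{3,4,5,6}
Constraint 2 (U < V) on D(U)={3,4,5,6} D(V)={3,4,5,6,7}: V {3,4,5,6,7}->{4,5,6,7}
So after constraint 2: D(U) = {3,4,5,6}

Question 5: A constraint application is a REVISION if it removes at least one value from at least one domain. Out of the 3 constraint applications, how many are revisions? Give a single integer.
Constraint 1 (W < U) on D(W)={2,3,5,6} D(U)={2,3,4,5,6}: W {2,3,5,6}->{2,3,5}; U {2,3,4,5,6}->{3,4,5,6} => REVISION
Constraint 2 (U < V) on D(U)={3,4,5,6} D(V)={3,4,5,6,7}: V {3,4,5,6,7}->{4,5,6,7} => REVISION
Constraint 3 (V + W = U) on D(V)={4,5,6,7} D(W)={2,3,5} D(U)={3,4,5,6}: V {4,5,6,7}->{4}; W {2,3,5}->{2}; U {3,4,5,6}->{6} => REVISION
Total revisions = 3

Answer: 3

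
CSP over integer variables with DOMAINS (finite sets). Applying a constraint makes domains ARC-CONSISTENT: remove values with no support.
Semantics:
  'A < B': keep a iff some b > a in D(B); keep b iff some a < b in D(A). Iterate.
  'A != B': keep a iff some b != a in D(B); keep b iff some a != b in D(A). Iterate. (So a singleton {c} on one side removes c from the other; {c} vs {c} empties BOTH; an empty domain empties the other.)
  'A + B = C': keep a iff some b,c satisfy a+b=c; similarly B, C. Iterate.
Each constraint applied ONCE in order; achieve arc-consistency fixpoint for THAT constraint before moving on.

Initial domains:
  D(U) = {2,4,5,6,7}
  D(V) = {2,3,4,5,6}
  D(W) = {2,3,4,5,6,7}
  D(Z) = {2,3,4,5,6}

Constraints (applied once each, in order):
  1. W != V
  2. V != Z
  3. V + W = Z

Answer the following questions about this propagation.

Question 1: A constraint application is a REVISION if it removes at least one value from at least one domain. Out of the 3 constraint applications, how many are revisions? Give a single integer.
Constraint 1 (W != V) on D(W)={2,3,4,5,6,7} D(V)={2,3,4,5,6}: no change => not a revision
Constraint 2 (V != Z) on D(V)={2,3,4,5,6} D(Z)={2,3,4,5,6}: no change => not a revision
Constraint 3 (V + W = Z) on D(V)={2,3,4,5,6} D(W)={2,3,4,5,6,7} D(Z)={2,3,4,5,6}: V {2,3,4,5,6}->{2,3,4}; W {2,3,4,5,6,7}->{2,3,4}; Z {2,3,4,5,6}->{4,5,6} => REVISION
Total revisions = 1

Answer: 1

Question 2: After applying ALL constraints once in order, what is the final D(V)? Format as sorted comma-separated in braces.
Answer: {2,3,4}

Derivation:
Constraint 1 (W != V) on D(W)={2,3,4,5,6,7} D(V)={2,3,4,5,6}: no change
Constraint 2 (V != Z) on D(V)={2,3,4,5,6} D(Z)={2,3,4,5,6}: no change
Constraint 3 (V + W = Z) on D(V)={2,3,4,5,6} D(W)={2,3,4,5,6,7} D(Z)={2,3,4,5,6}: V {2,3,4,5,6}->{2,3,4}; W {2,3,4,5,6,7}->{2,3,4}; Z {2,3,4,5,6}->{4,5,6}
So after all 3 constraints: D(V) = {2,3,4}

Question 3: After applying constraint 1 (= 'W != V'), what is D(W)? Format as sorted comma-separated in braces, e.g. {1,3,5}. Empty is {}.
Constraint 1 (W != V) on D(W)={2,3,4,5,6,7} D(V)={2,3,4,5,6}: no change
So after constraint 1: D(W) = {2,3,4,5,6,7}

Answer: {2,3,4,5,6,7}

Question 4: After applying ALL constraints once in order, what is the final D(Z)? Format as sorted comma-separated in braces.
Answer: {4,5,6}

Derivation:
Constraint 1 (W != V) on D(W)={2,3,4,5,6,7} D(V)={2,3,4,5,6}: no change
Constraint 2 (V != Z) on D(V)={2,3,4,5,6} D(Z)={2,3,4,5,6}: no change
Constraint 3 (V + W = Z) on D(V)={2,3,4,5,6} D(W)={2,3,4,5,6,7} D(Z)={2,3,4,5,6}: V {2,3,4,5,6}->{2,3,4}; W {2,3,4,5,6,7}->{2,3,4}; Z {2,3,4,5,6}->{4,5,6}
So after all 3 constraints: D(Z) = {4,5,6}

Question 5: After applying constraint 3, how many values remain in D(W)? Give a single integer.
Answer: 3

Derivation:
Constraint 1 (W != V) on D(W)={2,3,4,5,6,7} D(V)={2,3,4,5,6}: no change
Constraint 2 (V != Z) on D(V)={2,3,4,5,6} D(Z)={2,3,4,5,6}: no change
Constraint 3 (V + W = Z) on D(V)={2,3,4,5,6} D(W)={2,3,4,5,6,7} D(Z)={2,3,4,5,6}: V {2,3,4,5,6}->{2,3,4}; W {2,3,4,5,6,7}->{2,3,4}; Z {2,3,4,5,6}->{4,5,6}
So after constraint 3: D(W)={2,3,4}, size = 3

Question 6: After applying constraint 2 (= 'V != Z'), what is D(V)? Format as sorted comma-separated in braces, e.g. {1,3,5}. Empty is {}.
Answer: {2,3,4,5,6}

Derivation:
Constraint 1 (W != V) on D(W)={2,3,4,5,6,7} D(V)={2,3,4,5,6}: no change
Constraint 2 (V != Z) on D(V)={2,3,4,5,6} D(Z)={2,3,4,5,6}: no change
So after constraint 2: D(V) = {2,3,4,5,6}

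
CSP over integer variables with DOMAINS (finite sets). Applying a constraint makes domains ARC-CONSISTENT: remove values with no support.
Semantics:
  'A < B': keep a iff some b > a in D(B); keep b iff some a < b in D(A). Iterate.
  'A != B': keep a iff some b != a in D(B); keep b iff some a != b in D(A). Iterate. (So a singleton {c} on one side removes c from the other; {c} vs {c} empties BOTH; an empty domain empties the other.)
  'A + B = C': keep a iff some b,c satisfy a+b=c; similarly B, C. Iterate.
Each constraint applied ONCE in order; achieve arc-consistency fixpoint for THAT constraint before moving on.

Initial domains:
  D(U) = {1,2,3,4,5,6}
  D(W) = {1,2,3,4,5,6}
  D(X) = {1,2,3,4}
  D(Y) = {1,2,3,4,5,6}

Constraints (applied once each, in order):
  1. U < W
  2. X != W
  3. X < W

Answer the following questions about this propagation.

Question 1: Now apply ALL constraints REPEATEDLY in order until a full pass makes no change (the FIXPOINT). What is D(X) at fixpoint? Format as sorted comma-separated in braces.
pass 0 (initial): D(X)={1,2,3,4}
pass 1: U {1,2,3,4,5,6}->{1,2,3,4,5}; W {1,2,3,4,5,6}->{2,3,4,5,6}
pass 2: no change
Fixpoint after 2 passes: D(X) = {1,2,3,4}

Answer: {1,2,3,4}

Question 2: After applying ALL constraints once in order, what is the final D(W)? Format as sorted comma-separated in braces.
Constraint 1 (U < W) on D(U)={1,2,3,4,5,6} D(W)={1,2,3,4,5,6}: U {1,2,3,4,5,6}->{1,2,3,4,5}; W {1,2,3,4,5,6}->{2,3,4,5,6}
Constraint 2 (X != W) on D(X)={1,2,3,4} D(W)={2,3,4,5,6}: no change
Constraint 3 (X < W) on D(X)={1,2,3,4} D(W)={2,3,4,5,6}: no change
So after all 3 constraints: D(W) = {2,3,4,5,6}

Answer: {2,3,4,5,6}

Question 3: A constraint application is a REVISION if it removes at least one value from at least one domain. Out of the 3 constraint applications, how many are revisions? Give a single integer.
Answer: 1

Derivation:
Constraint 1 (U < W) on D(U)={1,2,3,4,5,6} D(W)={1,2,3,4,5,6}: U {1,2,3,4,5,6}->{1,2,3,4,5}; W {1,2,3,4,5,6}->{2,3,4,5,6} => REVISION
Constraint 2 (X != W) on D(X)={1,2,3,4} D(W)={2,3,4,5,6}: no change => not a revision
Constraint 3 (X < W) on D(X)={1,2,3,4} D(W)={2,3,4,5,6}: no change => not a revision
Total revisions = 1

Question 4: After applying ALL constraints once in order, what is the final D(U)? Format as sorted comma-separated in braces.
Answer: {1,2,3,4,5}

Derivation:
Constraint 1 (U < W) on D(U)={1,2,3,4,5,6} D(W)={1,2,3,4,5,6}: U {1,2,3,4,5,6}->{1,2,3,4,5}; W {1,2,3,4,5,6}->{2,3,4,5,6}
Constraint 2 (X != W) on D(X)={1,2,3,4} D(W)={2,3,4,5,6}: no change
Constraint 3 (X < W) on D(X)={1,2,3,4} D(W)={2,3,4,5,6}: no change
So after all 3 constraints: D(U) = {1,2,3,4,5}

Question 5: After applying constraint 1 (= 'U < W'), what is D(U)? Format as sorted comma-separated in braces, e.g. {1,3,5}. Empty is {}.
Constraint 1 (U < W) on D(U)={1,2,3,4,5,6} D(W)={1,2,3,4,5,6}: U {1,2,3,4,5,6}->{1,2,3,4,5}; W {1,2,3,4,5,6}->{2,3,4,5,6}
So after constraint 1: D(U) = {1,2,3,4,5}

Answer: {1,2,3,4,5}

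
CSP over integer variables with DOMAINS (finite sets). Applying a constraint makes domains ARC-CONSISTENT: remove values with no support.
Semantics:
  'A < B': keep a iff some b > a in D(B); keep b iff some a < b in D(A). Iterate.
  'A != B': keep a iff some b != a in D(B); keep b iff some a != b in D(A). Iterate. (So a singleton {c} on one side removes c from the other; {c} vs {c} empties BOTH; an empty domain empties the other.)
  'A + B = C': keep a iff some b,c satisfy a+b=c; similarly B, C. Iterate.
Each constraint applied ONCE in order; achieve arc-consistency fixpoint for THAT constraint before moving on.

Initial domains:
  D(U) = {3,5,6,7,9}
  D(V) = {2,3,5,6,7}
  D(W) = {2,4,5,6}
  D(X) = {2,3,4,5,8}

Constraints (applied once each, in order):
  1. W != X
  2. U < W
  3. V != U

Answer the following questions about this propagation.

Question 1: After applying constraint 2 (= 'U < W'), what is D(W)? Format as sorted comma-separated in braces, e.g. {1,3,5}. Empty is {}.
Answer: {4,5,6}

Derivation:
Constraint 1 (W != X) on D(W)={2,4,5,6} D(X)={2,3,4,5,8}: no change
Constraint 2 (U < W) on D(U)={3,5,6,7,9} D(W)={2,4,5,6}: U {3,5,6,7,9}->{3,5}; W {2,4,5,6}->{4,5,6}
So after constraint 2: D(W) = {4,5,6}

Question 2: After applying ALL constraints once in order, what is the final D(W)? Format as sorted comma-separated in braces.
Answer: {4,5,6}

Derivation:
Constraint 1 (W != X) on D(W)={2,4,5,6} D(X)={2,3,4,5,8}: no change
Constraint 2 (U < W) on D(U)={3,5,6,7,9} D(W)={2,4,5,6}: U {3,5,6,7,9}->{3,5}; W {2,4,5,6}->{4,5,6}
Constraint 3 (V != U) on D(V)={2,3,5,6,7} D(U)={3,5}: no change
So after all 3 constraints: D(W) = {4,5,6}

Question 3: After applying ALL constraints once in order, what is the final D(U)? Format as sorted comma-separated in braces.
Constraint 1 (W != X) on D(W)={2,4,5,6} D(X)={2,3,4,5,8}: no change
Constraint 2 (U < W) on D(U)={3,5,6,7,9} D(W)={2,4,5,6}: U {3,5,6,7,9}->{3,5}; W {2,4,5,6}->{4,5,6}
Constraint 3 (V != U) on D(V)={2,3,5,6,7} D(U)={3,5}: no change
So after all 3 constraints: D(U) = {3,5}

Answer: {3,5}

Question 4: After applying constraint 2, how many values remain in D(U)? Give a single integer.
Constraint 1 (W != X) on D(W)={2,4,5,6} D(X)={2,3,4,5,8}: no change
Constraint 2 (U < W) on D(U)={3,5,6,7,9} D(W)={2,4,5,6}: U {3,5,6,7,9}->{3,5}; W {2,4,5,6}->{4,5,6}
So after constraint 2: D(U)={3,5}, size = 2

Answer: 2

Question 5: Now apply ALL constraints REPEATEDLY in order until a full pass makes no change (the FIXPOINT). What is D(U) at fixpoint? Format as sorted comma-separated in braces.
Answer: {3,5}

Derivation:
pass 0 (initial): D(U)={3,5,6,7,9}
pass 1: U {3,5,6,7,9}->{3,5}; W {2,4,5,6}->{4,5,6}
pass 2: no change
Fixpoint after 2 passes: D(U) = {3,5}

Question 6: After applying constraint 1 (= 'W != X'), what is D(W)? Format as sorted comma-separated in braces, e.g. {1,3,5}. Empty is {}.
Constraint 1 (W != X) on D(W)={2,4,5,6} D(X)={2,3,4,5,8}: no change
So after constraint 1: D(W) = {2,4,5,6}

Answer: {2,4,5,6}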